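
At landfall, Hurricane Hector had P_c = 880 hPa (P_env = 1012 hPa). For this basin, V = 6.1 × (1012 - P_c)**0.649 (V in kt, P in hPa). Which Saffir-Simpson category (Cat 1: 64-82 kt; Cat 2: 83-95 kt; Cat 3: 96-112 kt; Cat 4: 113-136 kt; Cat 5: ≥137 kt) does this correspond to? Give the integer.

ΔP = 1012 − 880 = 132 hPa.
V ≈ 6.1 × 132^0.649 = 6.1 × 23.78 ≈ 145 kt.
145 kt falls in the Category 5 band.

5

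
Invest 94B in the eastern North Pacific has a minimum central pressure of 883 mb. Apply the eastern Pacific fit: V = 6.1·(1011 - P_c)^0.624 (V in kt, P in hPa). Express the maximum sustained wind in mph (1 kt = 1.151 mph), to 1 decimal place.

145.0 mph

ΔP = 1011 − 883 = 128 mb.
V ≈ 6.1 × 128^0.624 = 6.1 × 20.649 ≈ 125.959 kt.
125.959 × 1.151 ≈ 144.98 mph → 145.0 mph.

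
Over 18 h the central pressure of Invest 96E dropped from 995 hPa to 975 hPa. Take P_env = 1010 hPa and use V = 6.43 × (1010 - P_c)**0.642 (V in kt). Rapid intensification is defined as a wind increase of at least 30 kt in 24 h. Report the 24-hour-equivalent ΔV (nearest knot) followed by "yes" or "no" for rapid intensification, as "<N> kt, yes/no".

V₁: ΔP = 15, V ≈ 6.43 × 15^0.642 ≈ 36.58 kt.
V₂: ΔP = 35, V ≈ 6.43 × 35^0.642 ≈ 63.02 kt.
ΔV over 18 h = 26.44 kt → 24 h equivalent = 26.44 × 24/18 ≈ 35.25 kt.
35 kt ≥ 30 kt ⇒ rapid intensification.

35 kt, yes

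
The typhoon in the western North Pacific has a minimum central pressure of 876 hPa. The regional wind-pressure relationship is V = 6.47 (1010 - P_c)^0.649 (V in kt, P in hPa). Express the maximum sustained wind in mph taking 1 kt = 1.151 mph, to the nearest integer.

179 mph

ΔP = 1010 − 876 = 134 hPa.
V ≈ 6.47 × 134^0.649 = 6.47 × 24.015 ≈ 155.380 kt.
155.380 × 1.151 ≈ 178.84 mph → 179 mph.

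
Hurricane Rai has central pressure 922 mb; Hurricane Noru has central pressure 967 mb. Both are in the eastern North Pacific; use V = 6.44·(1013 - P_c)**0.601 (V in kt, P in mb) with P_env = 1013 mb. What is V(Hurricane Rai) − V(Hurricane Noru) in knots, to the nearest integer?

33 kt

Hurricane Rai: ΔP = 91; V ≈ 6.44 × 91^0.601 ≈ 96.89 kt.
Hurricane Noru: ΔP = 46; V ≈ 6.44 × 46^0.601 ≈ 64.30 kt.
Difference ≈ 96.89 − 64.30 = 32.59 → 33 kt.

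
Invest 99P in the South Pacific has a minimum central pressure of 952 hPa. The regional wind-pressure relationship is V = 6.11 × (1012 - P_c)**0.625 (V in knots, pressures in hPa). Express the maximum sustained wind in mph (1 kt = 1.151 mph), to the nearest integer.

91 mph

ΔP = 1012 − 952 = 60 hPa.
V ≈ 6.11 × 60^0.625 = 6.11 × 12.922 ≈ 78.956 kt.
78.956 × 1.151 ≈ 90.88 mph → 91 mph.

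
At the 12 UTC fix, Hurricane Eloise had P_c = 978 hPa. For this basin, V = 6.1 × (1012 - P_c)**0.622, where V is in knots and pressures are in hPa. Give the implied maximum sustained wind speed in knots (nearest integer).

ΔP = 1012 − 978 = 34 hPa.
34^0.622 ≈ 8.966.
V ≈ 6.1 × 8.966 ≈ 54.7 kt.

55 kt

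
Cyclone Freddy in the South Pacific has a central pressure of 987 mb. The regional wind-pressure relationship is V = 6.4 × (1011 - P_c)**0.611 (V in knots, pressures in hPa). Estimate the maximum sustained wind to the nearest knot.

ΔP = 1011 − 987 = 24 mb.
24^0.611 ≈ 6.971.
V ≈ 6.4 × 6.971 ≈ 44.6 kt.

45 kt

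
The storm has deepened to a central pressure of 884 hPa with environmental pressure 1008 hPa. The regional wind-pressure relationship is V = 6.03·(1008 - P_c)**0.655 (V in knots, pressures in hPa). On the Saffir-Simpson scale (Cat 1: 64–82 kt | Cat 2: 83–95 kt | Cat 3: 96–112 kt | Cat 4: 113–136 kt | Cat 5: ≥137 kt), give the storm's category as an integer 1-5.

ΔP = 1008 − 884 = 124 hPa.
V ≈ 6.03 × 124^0.655 = 6.03 × 23.51 ≈ 142 kt.
142 kt falls in the Category 5 band.

5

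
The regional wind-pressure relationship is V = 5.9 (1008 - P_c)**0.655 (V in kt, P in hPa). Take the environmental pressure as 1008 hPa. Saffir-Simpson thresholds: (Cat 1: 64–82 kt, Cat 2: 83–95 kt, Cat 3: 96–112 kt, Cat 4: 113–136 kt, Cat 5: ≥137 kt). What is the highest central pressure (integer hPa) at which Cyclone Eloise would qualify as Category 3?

Category 3 begins at V = 96 kt.
Required ΔP = (96/5.9)^(1/0.655) = 16.271^1.527 ≈ 70.71 hPa.
P_c ≤ 1008 − 70.71 = 937.29, so the highest integer P_c is 937 hPa.

937 hPa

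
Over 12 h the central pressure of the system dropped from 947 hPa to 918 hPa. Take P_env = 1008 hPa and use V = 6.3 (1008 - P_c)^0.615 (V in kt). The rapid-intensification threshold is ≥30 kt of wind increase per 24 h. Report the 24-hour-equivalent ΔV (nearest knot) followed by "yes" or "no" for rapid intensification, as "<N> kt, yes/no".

43 kt, yes

V₁: ΔP = 61, V ≈ 6.3 × 61^0.615 ≈ 78.94 kt.
V₂: ΔP = 90, V ≈ 6.3 × 90^0.615 ≈ 100.28 kt.
ΔV over 12 h = 21.34 kt → 24 h equivalent = 21.34 × 24/12 ≈ 42.68 kt.
43 kt ≥ 30 kt ⇒ rapid intensification.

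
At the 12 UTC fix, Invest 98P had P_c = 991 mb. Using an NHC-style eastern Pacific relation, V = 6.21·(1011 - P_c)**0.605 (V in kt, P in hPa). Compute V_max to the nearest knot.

ΔP = 1011 − 991 = 20 mb.
20^0.605 ≈ 6.125.
V ≈ 6.21 × 6.125 ≈ 38.0 kt.

38 kt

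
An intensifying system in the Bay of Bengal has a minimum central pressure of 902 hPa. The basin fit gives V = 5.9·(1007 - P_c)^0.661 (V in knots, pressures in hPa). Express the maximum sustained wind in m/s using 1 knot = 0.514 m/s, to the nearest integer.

66 m/s

ΔP = 1007 − 902 = 105 hPa.
V ≈ 5.9 × 105^0.661 = 5.9 × 21.677 ≈ 127.896 kt.
127.896 × 0.514 ≈ 65.74 m/s → 66 m/s.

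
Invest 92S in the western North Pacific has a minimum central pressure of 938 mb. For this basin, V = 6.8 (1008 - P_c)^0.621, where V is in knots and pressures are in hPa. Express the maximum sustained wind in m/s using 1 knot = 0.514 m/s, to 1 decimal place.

ΔP = 1008 − 938 = 70 mb.
V ≈ 6.8 × 70^0.621 = 6.8 × 13.990 ≈ 95.129 kt.
95.129 × 0.514 ≈ 48.90 m/s → 48.9 m/s.

48.9 m/s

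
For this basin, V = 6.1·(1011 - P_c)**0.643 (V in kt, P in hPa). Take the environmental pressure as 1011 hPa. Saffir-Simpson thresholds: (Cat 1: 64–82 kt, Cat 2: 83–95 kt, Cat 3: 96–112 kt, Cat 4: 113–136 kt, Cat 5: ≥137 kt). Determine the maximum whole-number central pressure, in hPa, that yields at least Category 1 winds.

Category 1 begins at V = 64 kt.
Required ΔP = (64/6.1)^(1/0.643) = 10.492^1.555 ≈ 38.69 hPa.
P_c ≤ 1011 − 38.69 = 972.31, so the highest integer P_c is 972 hPa.

972 hPa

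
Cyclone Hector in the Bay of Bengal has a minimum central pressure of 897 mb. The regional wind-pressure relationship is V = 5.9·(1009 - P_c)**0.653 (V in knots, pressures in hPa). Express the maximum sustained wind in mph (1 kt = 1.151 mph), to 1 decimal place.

ΔP = 1009 − 897 = 112 mb.
V ≈ 5.9 × 112^0.653 = 5.9 × 21.784 ≈ 128.526 kt.
128.526 × 1.151 ≈ 147.93 mph → 147.9 mph.

147.9 mph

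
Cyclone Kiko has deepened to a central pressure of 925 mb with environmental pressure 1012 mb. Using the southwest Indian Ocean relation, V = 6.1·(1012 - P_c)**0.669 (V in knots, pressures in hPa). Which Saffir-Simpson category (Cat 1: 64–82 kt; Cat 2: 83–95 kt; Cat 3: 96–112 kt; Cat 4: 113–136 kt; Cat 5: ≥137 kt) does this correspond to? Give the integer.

4

ΔP = 1012 − 925 = 87 mb.
V ≈ 6.1 × 87^0.669 = 6.1 × 19.84 ≈ 121 kt.
121 kt falls in the Category 4 band.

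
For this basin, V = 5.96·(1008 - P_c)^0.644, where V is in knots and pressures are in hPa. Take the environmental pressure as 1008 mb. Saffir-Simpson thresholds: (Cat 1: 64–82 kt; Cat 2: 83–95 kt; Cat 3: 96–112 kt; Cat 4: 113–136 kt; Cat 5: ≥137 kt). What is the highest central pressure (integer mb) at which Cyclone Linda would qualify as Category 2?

948 mb

Category 2 begins at V = 83 kt.
Required ΔP = (83/5.96)^(1/0.644) = 13.926^1.553 ≈ 59.72 mb.
P_c ≤ 1008 − 59.72 = 948.28, so the highest integer P_c is 948 mb.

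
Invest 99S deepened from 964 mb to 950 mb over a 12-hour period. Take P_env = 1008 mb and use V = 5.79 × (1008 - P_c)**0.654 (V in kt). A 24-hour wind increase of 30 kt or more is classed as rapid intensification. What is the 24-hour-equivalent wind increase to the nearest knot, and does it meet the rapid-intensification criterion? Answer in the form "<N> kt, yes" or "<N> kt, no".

V₁: ΔP = 44, V ≈ 5.79 × 44^0.654 ≈ 68.79 kt.
V₂: ΔP = 58, V ≈ 5.79 × 58^0.654 ≈ 82.41 kt.
ΔV over 12 h = 13.62 kt → 24 h equivalent = 13.62 × 24/12 ≈ 27.24 kt.
27 kt < 30 kt ⇒ not rapid intensification.

27 kt, no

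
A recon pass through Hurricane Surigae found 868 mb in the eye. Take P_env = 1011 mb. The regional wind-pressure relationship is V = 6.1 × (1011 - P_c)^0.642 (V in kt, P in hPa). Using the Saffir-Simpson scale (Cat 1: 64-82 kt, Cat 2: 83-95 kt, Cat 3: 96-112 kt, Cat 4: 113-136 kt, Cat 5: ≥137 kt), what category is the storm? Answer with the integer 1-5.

ΔP = 1011 − 868 = 143 mb.
V ≈ 6.1 × 143^0.642 = 6.1 × 24.20 ≈ 148 kt.
148 kt falls in the Category 5 band.

5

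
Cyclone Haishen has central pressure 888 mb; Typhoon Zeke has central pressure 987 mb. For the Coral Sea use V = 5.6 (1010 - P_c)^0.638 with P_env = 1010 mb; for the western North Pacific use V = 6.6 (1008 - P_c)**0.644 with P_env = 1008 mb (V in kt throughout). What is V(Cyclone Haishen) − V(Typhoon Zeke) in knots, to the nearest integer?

73 kt

Cyclone Haishen: ΔP = 122; V ≈ 5.6 × 122^0.638 ≈ 120.03 kt.
Typhoon Zeke: ΔP = 21; V ≈ 6.6 × 21^0.644 ≈ 46.89 kt.
Difference ≈ 120.03 − 46.89 = 73.14 → 73 kt.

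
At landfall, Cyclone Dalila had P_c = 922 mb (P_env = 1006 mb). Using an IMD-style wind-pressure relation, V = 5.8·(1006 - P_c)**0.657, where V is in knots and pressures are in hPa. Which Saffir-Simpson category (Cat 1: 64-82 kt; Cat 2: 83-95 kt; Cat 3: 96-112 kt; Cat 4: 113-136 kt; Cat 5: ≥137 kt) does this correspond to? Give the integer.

3

ΔP = 1006 − 922 = 84 mb.
V ≈ 5.8 × 84^0.657 = 5.8 × 18.38 ≈ 107 kt.
107 kt falls in the Category 3 band.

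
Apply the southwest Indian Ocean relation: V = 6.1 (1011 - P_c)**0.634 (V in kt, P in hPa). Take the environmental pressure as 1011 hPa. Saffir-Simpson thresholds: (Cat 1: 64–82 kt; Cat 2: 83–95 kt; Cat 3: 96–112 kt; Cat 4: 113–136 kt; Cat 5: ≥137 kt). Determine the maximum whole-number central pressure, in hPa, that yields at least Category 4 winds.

911 hPa

Category 4 begins at V = 113 kt.
Required ΔP = (113/6.1)^(1/0.634) = 18.525^1.577 ≈ 99.91 hPa.
P_c ≤ 1011 − 99.91 = 911.09, so the highest integer P_c is 911 hPa.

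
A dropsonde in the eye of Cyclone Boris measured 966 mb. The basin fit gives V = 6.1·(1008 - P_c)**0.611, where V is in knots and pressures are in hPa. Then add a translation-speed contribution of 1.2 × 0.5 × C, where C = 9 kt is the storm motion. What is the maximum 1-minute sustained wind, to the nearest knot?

ΔP = 1008 − 966 = 42 mb.
42^0.611 ≈ 9.813.
V ≈ 6.1 × 9.813 ≈ 59.9 kt.
Translation term: 1.2 × 0.5 × 9 = 5.4 kt.
Corrected V ≈ 65.3 kt → 65 kt.

65 kt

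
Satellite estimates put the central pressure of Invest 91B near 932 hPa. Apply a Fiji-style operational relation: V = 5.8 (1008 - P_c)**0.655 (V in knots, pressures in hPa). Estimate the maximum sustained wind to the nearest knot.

ΔP = 1008 − 932 = 76 hPa.
76^0.655 ≈ 17.058.
V ≈ 5.8 × 17.058 ≈ 98.9 kt.

99 kt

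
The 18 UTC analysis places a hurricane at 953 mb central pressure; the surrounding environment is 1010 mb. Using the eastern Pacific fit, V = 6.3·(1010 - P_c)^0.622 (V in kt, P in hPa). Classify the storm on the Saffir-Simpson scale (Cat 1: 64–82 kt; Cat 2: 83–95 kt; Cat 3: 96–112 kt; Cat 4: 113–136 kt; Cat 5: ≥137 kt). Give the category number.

ΔP = 1010 − 953 = 57 mb.
V ≈ 6.3 × 57^0.622 = 6.3 × 12.36 ≈ 78 kt.
78 kt falls in the Category 1 band.

1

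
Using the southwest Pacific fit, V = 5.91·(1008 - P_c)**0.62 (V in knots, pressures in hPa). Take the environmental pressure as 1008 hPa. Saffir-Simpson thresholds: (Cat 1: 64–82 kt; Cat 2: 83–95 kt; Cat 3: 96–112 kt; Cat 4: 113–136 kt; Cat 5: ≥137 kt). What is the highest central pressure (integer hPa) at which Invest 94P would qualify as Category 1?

961 hPa

Category 1 begins at V = 64 kt.
Required ΔP = (64/5.91)^(1/0.62) = 10.829^1.613 ≈ 46.63 hPa.
P_c ≤ 1008 − 46.63 = 961.37, so the highest integer P_c is 961 hPa.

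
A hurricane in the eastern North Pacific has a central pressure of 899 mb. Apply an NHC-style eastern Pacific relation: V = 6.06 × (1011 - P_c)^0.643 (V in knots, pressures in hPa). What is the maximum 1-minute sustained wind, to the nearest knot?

ΔP = 1011 − 899 = 112 mb.
112^0.643 ≈ 20.780.
V ≈ 6.06 × 20.780 ≈ 125.9 kt.

126 kt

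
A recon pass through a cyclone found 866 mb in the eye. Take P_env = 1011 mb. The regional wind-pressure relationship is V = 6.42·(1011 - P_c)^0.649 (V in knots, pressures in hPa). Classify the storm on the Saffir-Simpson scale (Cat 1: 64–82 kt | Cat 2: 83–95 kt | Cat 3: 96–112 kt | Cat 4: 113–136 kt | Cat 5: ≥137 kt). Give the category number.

ΔP = 1011 − 866 = 145 mb.
V ≈ 6.42 × 145^0.649 = 6.42 × 25.28 ≈ 162 kt.
162 kt falls in the Category 5 band.

5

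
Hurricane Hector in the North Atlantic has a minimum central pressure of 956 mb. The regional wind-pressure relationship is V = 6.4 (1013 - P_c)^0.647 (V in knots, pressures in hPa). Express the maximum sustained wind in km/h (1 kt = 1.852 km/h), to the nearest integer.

162 km/h

ΔP = 1013 − 956 = 57 mb.
V ≈ 6.4 × 57^0.647 = 6.4 × 13.679 ≈ 87.545 kt.
87.545 × 1.852 ≈ 162.13 km/h → 162 km/h.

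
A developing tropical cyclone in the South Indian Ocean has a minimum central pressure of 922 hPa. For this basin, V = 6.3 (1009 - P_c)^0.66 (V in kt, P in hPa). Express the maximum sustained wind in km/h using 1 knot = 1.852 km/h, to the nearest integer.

222 km/h

ΔP = 1009 − 922 = 87 hPa.
V ≈ 6.3 × 87^0.66 = 6.3 × 19.058 ≈ 120.067 kt.
120.067 × 1.852 ≈ 222.36 km/h → 222 km/h.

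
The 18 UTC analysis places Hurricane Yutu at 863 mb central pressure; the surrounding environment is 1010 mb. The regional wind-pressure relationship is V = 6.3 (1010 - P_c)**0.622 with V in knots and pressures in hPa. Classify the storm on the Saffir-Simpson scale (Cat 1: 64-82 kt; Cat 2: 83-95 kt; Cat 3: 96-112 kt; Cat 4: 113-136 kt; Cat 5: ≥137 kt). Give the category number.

ΔP = 1010 − 863 = 147 mb.
V ≈ 6.3 × 147^0.622 = 6.3 × 22.29 ≈ 140 kt.
140 kt falls in the Category 5 band.

5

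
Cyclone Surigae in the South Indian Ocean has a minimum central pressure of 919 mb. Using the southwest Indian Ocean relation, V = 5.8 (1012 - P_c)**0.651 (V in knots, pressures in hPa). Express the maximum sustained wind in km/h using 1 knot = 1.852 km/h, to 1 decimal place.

ΔP = 1012 − 919 = 93 mb.
V ≈ 5.8 × 93^0.651 = 5.8 × 19.120 ≈ 110.895 kt.
110.895 × 1.852 ≈ 205.38 km/h → 205.4 km/h.

205.4 km/h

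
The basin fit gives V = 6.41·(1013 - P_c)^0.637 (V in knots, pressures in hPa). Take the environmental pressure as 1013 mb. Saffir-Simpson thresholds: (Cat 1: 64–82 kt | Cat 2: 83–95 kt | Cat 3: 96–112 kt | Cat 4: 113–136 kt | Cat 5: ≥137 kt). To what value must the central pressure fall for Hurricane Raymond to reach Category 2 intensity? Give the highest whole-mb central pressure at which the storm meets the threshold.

Category 2 begins at V = 83 kt.
Required ΔP = (83/6.41)^(1/0.637) = 12.949^1.570 ≈ 55.72 mb.
P_c ≤ 1013 − 55.72 = 957.28, so the highest integer P_c is 957 mb.

957 mb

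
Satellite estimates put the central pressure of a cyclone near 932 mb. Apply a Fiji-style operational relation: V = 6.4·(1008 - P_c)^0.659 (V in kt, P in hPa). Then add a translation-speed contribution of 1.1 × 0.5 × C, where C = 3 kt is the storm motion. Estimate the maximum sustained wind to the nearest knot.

ΔP = 1008 − 932 = 76 mb.
76^0.659 ≈ 17.356.
V ≈ 6.4 × 17.356 ≈ 111.1 kt.
Translation term: 1.1 × 0.5 × 3 = 1.65 kt.
Corrected V ≈ 112.75 kt → 113 kt.

113 kt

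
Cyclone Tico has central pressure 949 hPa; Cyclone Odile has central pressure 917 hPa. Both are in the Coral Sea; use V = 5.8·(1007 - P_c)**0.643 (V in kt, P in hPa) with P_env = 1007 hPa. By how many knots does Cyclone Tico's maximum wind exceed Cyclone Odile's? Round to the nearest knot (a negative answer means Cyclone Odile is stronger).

-26 kt

Cyclone Tico: ΔP = 58; V ≈ 5.8 × 58^0.643 ≈ 78.94 kt.
Cyclone Odile: ΔP = 90; V ≈ 5.8 × 90^0.643 ≈ 104.71 kt.
Difference ≈ 78.94 − 104.71 = -25.77 → -26 kt.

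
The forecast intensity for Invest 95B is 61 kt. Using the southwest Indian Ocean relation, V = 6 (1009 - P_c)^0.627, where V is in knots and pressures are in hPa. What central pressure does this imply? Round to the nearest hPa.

ΔP = (V / 6)^(1/0.627) = (61/6)^1.595.
61/6 = 10.167; 10.167^1.595 ≈ 40.40 hPa.
P_c = 1009 − 40.40 = 968.60 ≈ 969 hPa.

969 hPa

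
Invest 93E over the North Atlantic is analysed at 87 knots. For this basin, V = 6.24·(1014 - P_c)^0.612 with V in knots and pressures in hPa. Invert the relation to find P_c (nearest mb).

ΔP = (V / 6.24)^(1/0.612) = (87/6.24)^1.634.
87/6.24 = 13.942; 13.942^1.634 ≈ 74.10 mb.
P_c = 1014 − 74.10 = 939.90 ≈ 940 mb.

940 mb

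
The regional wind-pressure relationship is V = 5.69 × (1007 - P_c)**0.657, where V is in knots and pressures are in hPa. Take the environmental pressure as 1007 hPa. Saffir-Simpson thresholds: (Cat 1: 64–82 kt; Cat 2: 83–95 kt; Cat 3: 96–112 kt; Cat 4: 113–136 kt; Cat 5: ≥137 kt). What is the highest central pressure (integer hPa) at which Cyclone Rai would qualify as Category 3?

Category 3 begins at V = 96 kt.
Required ΔP = (96/5.69)^(1/0.657) = 16.872^1.522 ≈ 73.76 hPa.
P_c ≤ 1007 − 73.76 = 933.24, so the highest integer P_c is 933 hPa.

933 hPa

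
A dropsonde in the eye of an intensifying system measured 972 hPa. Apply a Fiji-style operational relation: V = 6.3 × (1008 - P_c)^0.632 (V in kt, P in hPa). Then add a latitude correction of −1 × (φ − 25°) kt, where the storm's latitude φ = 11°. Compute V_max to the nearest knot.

ΔP = 1008 − 972 = 36 hPa.
36^0.632 ≈ 9.629.
V ≈ 6.3 × 9.629 ≈ 60.7 kt.
Latitude correction: −1 × (11 − 25) = 14 kt.
Corrected V ≈ 74.7 kt → 75 kt.

75 kt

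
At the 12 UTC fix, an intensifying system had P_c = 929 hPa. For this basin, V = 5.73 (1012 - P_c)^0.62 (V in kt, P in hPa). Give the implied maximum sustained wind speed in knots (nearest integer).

89 kt

ΔP = 1012 − 929 = 83 hPa.
83^0.62 ≈ 15.482.
V ≈ 5.73 × 15.482 ≈ 88.7 kt.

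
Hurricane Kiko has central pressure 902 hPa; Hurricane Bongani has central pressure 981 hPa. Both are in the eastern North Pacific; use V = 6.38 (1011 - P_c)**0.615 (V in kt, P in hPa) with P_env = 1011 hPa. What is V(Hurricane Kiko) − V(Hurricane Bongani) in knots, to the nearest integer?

Hurricane Kiko: ΔP = 109; V ≈ 6.38 × 109^0.615 ≈ 114.25 kt.
Hurricane Bongani: ΔP = 30; V ≈ 6.38 × 30^0.615 ≈ 51.67 kt.
Difference ≈ 114.25 − 51.67 = 62.58 → 63 kt.

63 kt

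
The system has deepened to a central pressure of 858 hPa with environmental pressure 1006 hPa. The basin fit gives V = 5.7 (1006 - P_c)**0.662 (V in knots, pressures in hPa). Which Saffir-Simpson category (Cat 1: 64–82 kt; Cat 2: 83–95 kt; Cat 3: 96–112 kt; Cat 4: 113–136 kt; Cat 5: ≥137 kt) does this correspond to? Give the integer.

ΔP = 1006 − 858 = 148 hPa.
V ≈ 5.7 × 148^0.662 = 5.7 × 27.33 ≈ 156 kt.
156 kt falls in the Category 5 band.

5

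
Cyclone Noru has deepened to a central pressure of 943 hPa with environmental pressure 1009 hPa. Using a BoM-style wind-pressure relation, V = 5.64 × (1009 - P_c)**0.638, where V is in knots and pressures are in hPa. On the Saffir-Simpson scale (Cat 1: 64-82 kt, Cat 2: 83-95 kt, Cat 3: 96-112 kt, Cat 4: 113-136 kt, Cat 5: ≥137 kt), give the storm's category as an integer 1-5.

ΔP = 1009 − 943 = 66 hPa.
V ≈ 5.64 × 66^0.638 = 5.64 × 14.48 ≈ 82 kt.
82 kt falls in the Category 1 band.

1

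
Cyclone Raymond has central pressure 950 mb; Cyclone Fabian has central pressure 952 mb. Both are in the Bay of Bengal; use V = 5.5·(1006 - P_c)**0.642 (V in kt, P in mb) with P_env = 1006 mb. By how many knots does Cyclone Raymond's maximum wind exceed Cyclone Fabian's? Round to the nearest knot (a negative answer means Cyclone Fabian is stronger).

Cyclone Raymond: ΔP = 56; V ≈ 5.5 × 56^0.642 ≈ 72.90 kt.
Cyclone Fabian: ΔP = 54; V ≈ 5.5 × 54^0.642 ≈ 71.21 kt.
Difference ≈ 72.90 − 71.21 = 1.69 → 2 kt.

2 kt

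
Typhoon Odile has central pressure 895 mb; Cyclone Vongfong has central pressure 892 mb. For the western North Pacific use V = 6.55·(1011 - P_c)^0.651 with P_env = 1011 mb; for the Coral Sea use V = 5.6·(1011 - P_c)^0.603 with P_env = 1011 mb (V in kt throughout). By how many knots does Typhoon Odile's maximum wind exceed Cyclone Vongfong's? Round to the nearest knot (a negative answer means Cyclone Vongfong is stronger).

45 kt

Typhoon Odile: ΔP = 116; V ≈ 6.55 × 116^0.651 ≈ 144.61 kt.
Cyclone Vongfong: ΔP = 119; V ≈ 5.6 × 119^0.603 ≈ 99.94 kt.
Difference ≈ 144.61 − 99.94 = 44.67 → 45 kt.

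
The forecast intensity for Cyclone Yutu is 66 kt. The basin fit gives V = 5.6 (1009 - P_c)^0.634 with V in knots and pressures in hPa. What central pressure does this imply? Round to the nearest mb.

ΔP = (V / 5.6)^(1/0.634) = (66/5.6)^1.577.
66/5.6 = 11.786; 11.786^1.577 ≈ 48.96 mb.
P_c = 1009 − 48.96 = 960.04 ≈ 960 mb.

960 mb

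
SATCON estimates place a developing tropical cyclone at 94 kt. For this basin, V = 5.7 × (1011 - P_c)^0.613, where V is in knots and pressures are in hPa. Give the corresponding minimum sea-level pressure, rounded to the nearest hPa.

ΔP = (V / 5.7)^(1/0.613) = (94/5.7)^1.631.
94/5.7 = 16.491; 16.491^1.631 ≈ 96.77 hPa.
P_c = 1011 − 96.77 = 914.23 ≈ 914 hPa.

914 hPa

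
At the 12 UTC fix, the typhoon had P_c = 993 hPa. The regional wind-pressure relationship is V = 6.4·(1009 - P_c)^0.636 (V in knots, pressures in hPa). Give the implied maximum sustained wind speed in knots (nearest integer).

37 kt

ΔP = 1009 − 993 = 16 hPa.
16^0.636 ≈ 5.832.
V ≈ 6.4 × 5.832 ≈ 37.3 kt.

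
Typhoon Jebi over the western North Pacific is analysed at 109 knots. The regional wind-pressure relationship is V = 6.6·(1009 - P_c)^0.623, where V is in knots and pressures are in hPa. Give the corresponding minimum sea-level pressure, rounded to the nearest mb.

ΔP = (V / 6.6)^(1/0.623) = (109/6.6)^1.605.
109/6.6 = 16.515; 16.515^1.605 ≈ 90.13 mb.
P_c = 1009 − 90.13 = 918.87 ≈ 919 mb.

919 mb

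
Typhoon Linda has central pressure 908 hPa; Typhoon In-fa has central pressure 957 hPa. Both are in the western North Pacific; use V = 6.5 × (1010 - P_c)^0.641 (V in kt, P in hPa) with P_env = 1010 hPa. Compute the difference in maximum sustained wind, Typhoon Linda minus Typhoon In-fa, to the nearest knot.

43 kt

Typhoon Linda: ΔP = 102; V ≈ 6.5 × 102^0.641 ≈ 126.02 kt.
Typhoon In-fa: ΔP = 53; V ≈ 6.5 × 53^0.641 ≈ 82.83 kt.
Difference ≈ 126.02 − 82.83 = 43.19 → 43 kt.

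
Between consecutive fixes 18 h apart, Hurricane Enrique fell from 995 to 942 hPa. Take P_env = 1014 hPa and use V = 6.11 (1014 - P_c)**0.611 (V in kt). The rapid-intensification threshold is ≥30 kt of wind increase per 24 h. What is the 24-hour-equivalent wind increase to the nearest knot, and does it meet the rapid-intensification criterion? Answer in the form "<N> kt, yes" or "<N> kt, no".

62 kt, yes

V₁: ΔP = 19, V ≈ 6.11 × 19^0.611 ≈ 36.93 kt.
V₂: ΔP = 72, V ≈ 6.11 × 72^0.611 ≈ 83.34 kt.
ΔV over 18 h = 46.41 kt → 24 h equivalent = 46.41 × 24/18 ≈ 61.88 kt.
62 kt ≥ 30 kt ⇒ rapid intensification.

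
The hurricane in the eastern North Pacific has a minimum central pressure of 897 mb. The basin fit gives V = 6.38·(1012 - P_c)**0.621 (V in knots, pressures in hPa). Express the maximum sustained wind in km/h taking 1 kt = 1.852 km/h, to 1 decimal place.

225.0 km/h

ΔP = 1012 − 897 = 115 mb.
V ≈ 6.38 × 115^0.621 = 6.38 × 19.041 ≈ 121.483 kt.
121.483 × 1.852 ≈ 224.99 km/h → 225.0 km/h.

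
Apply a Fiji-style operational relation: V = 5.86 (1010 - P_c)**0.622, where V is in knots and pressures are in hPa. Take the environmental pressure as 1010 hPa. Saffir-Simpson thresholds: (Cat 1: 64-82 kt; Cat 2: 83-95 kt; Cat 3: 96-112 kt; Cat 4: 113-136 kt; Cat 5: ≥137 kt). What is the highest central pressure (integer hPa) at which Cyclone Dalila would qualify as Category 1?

Category 1 begins at V = 64 kt.
Required ΔP = (64/5.86)^(1/0.622) = 10.922^1.608 ≈ 46.69 hPa.
P_c ≤ 1010 − 46.69 = 963.31, so the highest integer P_c is 963 hPa.

963 hPa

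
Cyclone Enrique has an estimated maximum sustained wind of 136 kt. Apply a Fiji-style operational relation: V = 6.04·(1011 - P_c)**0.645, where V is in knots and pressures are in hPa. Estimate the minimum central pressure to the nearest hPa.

886 hPa

ΔP = (V / 6.04)^(1/0.645) = (136/6.04)^1.550.
136/6.04 = 22.517; 22.517^1.550 ≈ 125.00 hPa.
P_c = 1011 − 125.00 = 886.00 ≈ 886 hPa.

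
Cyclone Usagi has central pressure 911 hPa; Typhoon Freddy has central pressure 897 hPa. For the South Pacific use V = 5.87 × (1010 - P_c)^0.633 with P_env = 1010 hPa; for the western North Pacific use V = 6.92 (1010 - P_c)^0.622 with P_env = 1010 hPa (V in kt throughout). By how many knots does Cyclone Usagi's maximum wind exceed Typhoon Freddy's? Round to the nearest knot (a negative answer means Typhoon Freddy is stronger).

-23 kt

Cyclone Usagi: ΔP = 99; V ≈ 5.87 × 99^0.633 ≈ 107.62 kt.
Typhoon Freddy: ΔP = 113; V ≈ 6.92 × 113^0.622 ≈ 130.95 kt.
Difference ≈ 107.62 − 130.95 = -23.33 → -23 kt.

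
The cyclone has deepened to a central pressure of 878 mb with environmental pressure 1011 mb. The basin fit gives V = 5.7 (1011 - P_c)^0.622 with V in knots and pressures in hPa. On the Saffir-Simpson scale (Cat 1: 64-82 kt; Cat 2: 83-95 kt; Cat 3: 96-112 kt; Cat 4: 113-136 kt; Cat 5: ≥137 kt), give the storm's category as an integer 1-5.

ΔP = 1011 − 878 = 133 mb.
V ≈ 5.7 × 133^0.622 = 5.7 × 20.94 ≈ 119 kt.
119 kt falls in the Category 4 band.

4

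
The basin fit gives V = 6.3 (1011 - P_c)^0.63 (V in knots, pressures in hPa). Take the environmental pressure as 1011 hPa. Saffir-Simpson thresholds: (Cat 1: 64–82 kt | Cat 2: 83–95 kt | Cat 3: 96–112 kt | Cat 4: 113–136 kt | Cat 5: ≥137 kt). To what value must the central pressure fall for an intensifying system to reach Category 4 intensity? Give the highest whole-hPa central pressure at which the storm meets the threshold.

Category 4 begins at V = 113 kt.
Required ΔP = (113/6.3)^(1/0.63) = 17.937^1.587 ≈ 97.74 hPa.
P_c ≤ 1011 − 97.74 = 913.26, so the highest integer P_c is 913 hPa.

913 hPa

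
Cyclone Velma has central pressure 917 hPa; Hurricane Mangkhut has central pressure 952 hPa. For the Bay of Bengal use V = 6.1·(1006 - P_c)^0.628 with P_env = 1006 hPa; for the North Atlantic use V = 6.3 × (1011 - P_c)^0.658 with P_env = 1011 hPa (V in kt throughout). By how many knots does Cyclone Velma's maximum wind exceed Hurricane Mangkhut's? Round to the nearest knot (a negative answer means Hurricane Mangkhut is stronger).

10 kt

Cyclone Velma: ΔP = 89; V ≈ 6.1 × 89^0.628 ≈ 102.22 kt.
Hurricane Mangkhut: ΔP = 59; V ≈ 6.3 × 59^0.658 ≈ 92.16 kt.
Difference ≈ 102.22 − 92.16 = 10.06 → 10 kt.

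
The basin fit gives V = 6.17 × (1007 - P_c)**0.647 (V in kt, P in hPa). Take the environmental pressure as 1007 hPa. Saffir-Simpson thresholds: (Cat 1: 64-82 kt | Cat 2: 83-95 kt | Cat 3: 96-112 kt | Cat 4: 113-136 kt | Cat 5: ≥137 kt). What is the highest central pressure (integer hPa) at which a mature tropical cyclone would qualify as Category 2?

951 hPa

Category 2 begins at V = 83 kt.
Required ΔP = (83/6.17)^(1/0.647) = 13.452^1.546 ≈ 55.55 hPa.
P_c ≤ 1007 − 55.55 = 951.45, so the highest integer P_c is 951 hPa.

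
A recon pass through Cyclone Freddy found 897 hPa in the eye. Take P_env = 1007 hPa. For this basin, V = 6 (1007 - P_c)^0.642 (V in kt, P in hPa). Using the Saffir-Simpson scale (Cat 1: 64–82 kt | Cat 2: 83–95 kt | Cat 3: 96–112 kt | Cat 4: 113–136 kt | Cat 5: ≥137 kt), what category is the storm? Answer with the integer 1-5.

ΔP = 1007 − 897 = 110 hPa.
V ≈ 6 × 110^0.642 = 6 × 20.44 ≈ 123 kt.
123 kt falls in the Category 4 band.

4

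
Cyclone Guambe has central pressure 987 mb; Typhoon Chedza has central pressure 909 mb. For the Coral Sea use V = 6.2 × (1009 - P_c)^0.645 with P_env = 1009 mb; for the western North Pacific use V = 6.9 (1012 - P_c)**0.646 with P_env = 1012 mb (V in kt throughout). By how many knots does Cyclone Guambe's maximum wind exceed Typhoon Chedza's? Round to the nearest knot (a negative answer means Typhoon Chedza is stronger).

Cyclone Guambe: ΔP = 22; V ≈ 6.2 × 22^0.645 ≈ 45.53 kt.
Typhoon Chedza: ΔP = 103; V ≈ 6.9 × 103^0.646 ≈ 137.77 kt.
Difference ≈ 45.53 − 137.77 = -92.24 → -92 kt.

-92 kt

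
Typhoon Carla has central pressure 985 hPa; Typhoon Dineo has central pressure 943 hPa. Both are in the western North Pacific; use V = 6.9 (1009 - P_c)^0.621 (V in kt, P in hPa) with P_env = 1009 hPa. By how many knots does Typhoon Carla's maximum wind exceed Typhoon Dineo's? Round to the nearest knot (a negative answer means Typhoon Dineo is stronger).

Typhoon Carla: ΔP = 24; V ≈ 6.9 × 24^0.621 ≈ 49.65 kt.
Typhoon Dineo: ΔP = 66; V ≈ 6.9 × 66^0.621 ≈ 93.06 kt.
Difference ≈ 49.65 − 93.06 = -43.41 → -43 kt.

-43 kt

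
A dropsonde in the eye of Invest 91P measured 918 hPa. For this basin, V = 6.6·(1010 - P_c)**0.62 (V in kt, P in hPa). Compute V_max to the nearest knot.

ΔP = 1010 − 918 = 92 hPa.
92^0.62 ≈ 16.502.
V ≈ 6.6 × 16.502 ≈ 108.9 kt.

109 kt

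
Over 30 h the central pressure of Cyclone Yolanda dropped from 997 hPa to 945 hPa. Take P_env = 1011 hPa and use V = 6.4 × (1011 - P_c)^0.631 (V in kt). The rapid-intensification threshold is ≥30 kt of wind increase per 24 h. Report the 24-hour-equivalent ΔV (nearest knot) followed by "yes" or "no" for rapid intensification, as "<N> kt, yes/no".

V₁: ΔP = 14, V ≈ 6.4 × 14^0.631 ≈ 33.84 kt.
V₂: ΔP = 66, V ≈ 6.4 × 66^0.631 ≈ 90.01 kt.
ΔV over 30 h = 56.17 kt → 24 h equivalent = 56.17 × 24/30 ≈ 44.94 kt.
45 kt ≥ 30 kt ⇒ rapid intensification.

45 kt, yes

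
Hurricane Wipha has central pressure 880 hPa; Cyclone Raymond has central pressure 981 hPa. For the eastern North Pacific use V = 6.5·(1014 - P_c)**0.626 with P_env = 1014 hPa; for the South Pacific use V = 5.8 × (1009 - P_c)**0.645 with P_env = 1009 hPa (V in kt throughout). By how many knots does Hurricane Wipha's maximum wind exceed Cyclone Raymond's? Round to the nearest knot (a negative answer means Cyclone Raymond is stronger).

Hurricane Wipha: ΔP = 134; V ≈ 6.5 × 134^0.626 ≈ 139.47 kt.
Cyclone Raymond: ΔP = 28; V ≈ 5.8 × 28^0.645 ≈ 49.76 kt.
Difference ≈ 139.47 − 49.76 = 89.71 → 90 kt.

90 kt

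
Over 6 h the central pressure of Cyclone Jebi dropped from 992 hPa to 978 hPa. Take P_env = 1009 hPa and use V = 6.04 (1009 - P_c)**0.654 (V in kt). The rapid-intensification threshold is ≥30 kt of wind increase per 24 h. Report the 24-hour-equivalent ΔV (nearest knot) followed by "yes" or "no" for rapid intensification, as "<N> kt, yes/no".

74 kt, yes

V₁: ΔP = 17, V ≈ 6.04 × 17^0.654 ≈ 38.53 kt.
V₂: ΔP = 31, V ≈ 6.04 × 31^0.654 ≈ 57.07 kt.
ΔV over 6 h = 18.54 kt → 24 h equivalent = 18.54 × 24/6 ≈ 74.16 kt.
74 kt ≥ 30 kt ⇒ rapid intensification.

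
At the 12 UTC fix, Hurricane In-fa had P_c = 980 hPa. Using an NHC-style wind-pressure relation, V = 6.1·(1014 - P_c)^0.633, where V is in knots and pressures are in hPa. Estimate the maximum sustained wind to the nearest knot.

ΔP = 1014 − 980 = 34 hPa.
34^0.633 ≈ 9.320.
V ≈ 6.1 × 9.320 ≈ 56.9 kt.

57 kt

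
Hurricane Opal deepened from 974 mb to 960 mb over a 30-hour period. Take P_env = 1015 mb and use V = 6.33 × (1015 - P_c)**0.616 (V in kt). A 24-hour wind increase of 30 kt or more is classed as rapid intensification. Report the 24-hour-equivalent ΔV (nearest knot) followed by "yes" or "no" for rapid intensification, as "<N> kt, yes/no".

10 kt, no

V₁: ΔP = 41, V ≈ 6.33 × 41^0.616 ≈ 62.36 kt.
V₂: ΔP = 55, V ≈ 6.33 × 55^0.616 ≈ 74.73 kt.
ΔV over 30 h = 12.37 kt → 24 h equivalent = 12.37 × 24/30 ≈ 9.90 kt.
10 kt < 30 kt ⇒ not rapid intensification.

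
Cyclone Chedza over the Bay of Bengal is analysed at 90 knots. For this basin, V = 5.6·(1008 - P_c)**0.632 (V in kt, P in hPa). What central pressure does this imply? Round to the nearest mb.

ΔP = (V / 5.6)^(1/0.632) = (90/5.6)^1.582.
90/5.6 = 16.071; 16.071^1.582 ≈ 80.97 mb.
P_c = 1008 − 80.97 = 927.03 ≈ 927 mb.

927 mb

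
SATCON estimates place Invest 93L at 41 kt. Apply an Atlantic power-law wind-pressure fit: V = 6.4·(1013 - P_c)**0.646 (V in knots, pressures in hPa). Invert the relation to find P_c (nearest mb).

ΔP = (V / 6.4)^(1/0.646) = (41/6.4)^1.548.
41/6.4 = 6.406; 6.406^1.548 ≈ 17.73 mb.
P_c = 1013 − 17.73 = 995.27 ≈ 995 mb.

995 mb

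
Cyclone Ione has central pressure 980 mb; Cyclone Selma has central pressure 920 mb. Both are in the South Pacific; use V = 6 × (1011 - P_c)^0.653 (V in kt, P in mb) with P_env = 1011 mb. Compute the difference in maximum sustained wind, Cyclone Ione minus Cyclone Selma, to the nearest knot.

Cyclone Ione: ΔP = 31; V ≈ 6 × 31^0.653 ≈ 56.50 kt.
Cyclone Selma: ΔP = 91; V ≈ 6 × 91^0.653 ≈ 114.13 kt.
Difference ≈ 56.50 − 114.13 = -57.63 → -58 kt.

-58 kt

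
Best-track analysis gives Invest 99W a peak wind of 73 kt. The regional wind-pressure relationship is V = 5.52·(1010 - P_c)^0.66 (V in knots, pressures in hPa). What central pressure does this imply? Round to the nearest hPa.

960 hPa

ΔP = (V / 5.52)^(1/0.66) = (73/5.52)^1.515.
73/5.52 = 13.225; 13.225^1.515 ≈ 50.01 hPa.
P_c = 1010 − 50.01 = 959.99 ≈ 960 hPa.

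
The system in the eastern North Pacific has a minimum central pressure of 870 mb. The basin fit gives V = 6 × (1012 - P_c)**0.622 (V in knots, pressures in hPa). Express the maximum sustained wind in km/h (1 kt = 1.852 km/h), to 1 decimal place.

ΔP = 1012 − 870 = 142 mb.
V ≈ 6 × 142^0.622 = 6 × 21.813 ≈ 130.880 kt.
130.880 × 1.852 ≈ 242.39 km/h → 242.4 km/h.

242.4 km/h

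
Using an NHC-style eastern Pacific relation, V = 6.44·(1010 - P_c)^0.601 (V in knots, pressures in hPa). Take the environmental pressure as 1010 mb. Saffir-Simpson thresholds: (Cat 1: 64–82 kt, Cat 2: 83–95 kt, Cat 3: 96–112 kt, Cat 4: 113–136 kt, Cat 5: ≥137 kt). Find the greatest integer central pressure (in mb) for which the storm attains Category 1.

Category 1 begins at V = 64 kt.
Required ΔP = (64/6.44)^(1/0.601) = 9.938^1.664 ≈ 45.64 mb.
P_c ≤ 1010 − 45.64 = 964.36, so the highest integer P_c is 964 mb.

964 mb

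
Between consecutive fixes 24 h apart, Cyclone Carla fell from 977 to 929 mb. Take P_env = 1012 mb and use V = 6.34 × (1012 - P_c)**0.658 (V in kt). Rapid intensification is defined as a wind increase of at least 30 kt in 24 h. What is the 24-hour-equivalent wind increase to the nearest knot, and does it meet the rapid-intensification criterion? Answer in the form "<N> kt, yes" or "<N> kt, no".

50 kt, yes

V₁: ΔP = 35, V ≈ 6.34 × 35^0.658 ≈ 65.78 kt.
V₂: ΔP = 83, V ≈ 6.34 × 83^0.658 ≈ 116.10 kt.
ΔV over 24 h = 50.32 kt → 24 h equivalent = 50.32 × 24/24 ≈ 50.32 kt.
50 kt ≥ 30 kt ⇒ rapid intensification.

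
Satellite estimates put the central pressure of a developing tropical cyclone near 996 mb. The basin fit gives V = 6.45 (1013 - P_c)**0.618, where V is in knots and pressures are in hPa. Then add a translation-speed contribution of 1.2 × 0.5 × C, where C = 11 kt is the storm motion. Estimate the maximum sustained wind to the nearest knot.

44 kt

ΔP = 1013 − 996 = 17 mb.
17^0.618 ≈ 5.760.
V ≈ 6.45 × 5.760 ≈ 37.2 kt.
Translation term: 1.2 × 0.5 × 11 = 6.6 kt.
Corrected V ≈ 43.8 kt → 44 kt.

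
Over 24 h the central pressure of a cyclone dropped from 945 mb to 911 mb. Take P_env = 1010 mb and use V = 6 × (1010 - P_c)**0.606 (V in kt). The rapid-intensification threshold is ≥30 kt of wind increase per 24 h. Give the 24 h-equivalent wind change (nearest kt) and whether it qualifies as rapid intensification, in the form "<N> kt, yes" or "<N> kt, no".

V₁: ΔP = 65, V ≈ 6 × 65^0.606 ≈ 75.30 kt.
V₂: ΔP = 99, V ≈ 6 × 99^0.606 ≈ 97.16 kt.
ΔV over 24 h = 21.86 kt → 24 h equivalent = 21.86 × 24/24 ≈ 21.86 kt.
22 kt < 30 kt ⇒ not rapid intensification.

22 kt, no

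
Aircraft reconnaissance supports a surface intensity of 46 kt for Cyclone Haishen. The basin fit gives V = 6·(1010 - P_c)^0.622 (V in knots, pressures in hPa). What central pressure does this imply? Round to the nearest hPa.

984 hPa

ΔP = (V / 6)^(1/0.622) = (46/6)^1.608.
46/6 = 7.667; 7.667^1.608 ≈ 26.44 hPa.
P_c = 1010 − 26.44 = 983.56 ≈ 984 hPa.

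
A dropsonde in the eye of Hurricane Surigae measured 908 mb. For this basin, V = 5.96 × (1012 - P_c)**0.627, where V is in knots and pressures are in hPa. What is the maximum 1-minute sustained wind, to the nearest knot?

ΔP = 1012 − 908 = 104 mb.
104^0.627 ≈ 18.394.
V ≈ 5.96 × 18.394 ≈ 109.6 kt.

110 kt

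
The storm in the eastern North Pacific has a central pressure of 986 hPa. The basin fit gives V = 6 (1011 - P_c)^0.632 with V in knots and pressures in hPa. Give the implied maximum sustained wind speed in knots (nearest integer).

46 kt

ΔP = 1011 − 986 = 25 hPa.
25^0.632 ≈ 7.647.
V ≈ 6 × 7.647 ≈ 45.9 kt.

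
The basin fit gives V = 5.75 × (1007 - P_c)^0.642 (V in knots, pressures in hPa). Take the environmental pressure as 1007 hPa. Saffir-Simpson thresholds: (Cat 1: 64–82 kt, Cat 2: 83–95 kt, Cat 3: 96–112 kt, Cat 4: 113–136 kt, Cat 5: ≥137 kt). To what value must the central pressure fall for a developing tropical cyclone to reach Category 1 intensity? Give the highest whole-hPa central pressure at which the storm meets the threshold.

964 hPa

Category 1 begins at V = 64 kt.
Required ΔP = (64/5.75)^(1/0.642) = 11.130^1.558 ≈ 42.67 hPa.
P_c ≤ 1007 − 42.67 = 964.33, so the highest integer P_c is 964 hPa.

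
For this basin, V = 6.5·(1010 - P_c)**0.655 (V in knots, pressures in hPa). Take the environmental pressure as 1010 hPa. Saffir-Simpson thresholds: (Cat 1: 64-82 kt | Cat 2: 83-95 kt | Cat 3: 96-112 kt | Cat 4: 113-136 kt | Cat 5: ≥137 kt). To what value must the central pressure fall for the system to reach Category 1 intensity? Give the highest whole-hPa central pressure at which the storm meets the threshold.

977 hPa

Category 1 begins at V = 64 kt.
Required ΔP = (64/6.5)^(1/0.655) = 9.846^1.527 ≈ 32.84 hPa.
P_c ≤ 1010 − 32.84 = 977.16, so the highest integer P_c is 977 hPa.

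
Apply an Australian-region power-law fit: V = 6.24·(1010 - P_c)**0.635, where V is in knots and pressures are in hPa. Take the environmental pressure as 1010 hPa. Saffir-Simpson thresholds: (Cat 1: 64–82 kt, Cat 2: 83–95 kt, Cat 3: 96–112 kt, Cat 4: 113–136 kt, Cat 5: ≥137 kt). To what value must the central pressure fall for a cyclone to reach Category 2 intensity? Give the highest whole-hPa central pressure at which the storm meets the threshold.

951 hPa

Category 2 begins at V = 83 kt.
Required ΔP = (83/6.24)^(1/0.635) = 13.301^1.575 ≈ 58.87 hPa.
P_c ≤ 1010 − 58.87 = 951.13, so the highest integer P_c is 951 hPa.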